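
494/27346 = 247/13673 = 0.02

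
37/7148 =37/7148 =0.01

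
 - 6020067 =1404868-7424935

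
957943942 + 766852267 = 1724796209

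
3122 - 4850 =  - 1728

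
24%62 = 24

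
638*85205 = 54360790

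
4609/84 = 4609/84 = 54.87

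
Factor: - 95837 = -7^1 * 13691^1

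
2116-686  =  1430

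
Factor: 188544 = 2^7*3^1*491^1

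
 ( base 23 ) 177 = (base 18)22d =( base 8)1271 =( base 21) 1c4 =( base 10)697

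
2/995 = 2/995 = 0.00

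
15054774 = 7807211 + 7247563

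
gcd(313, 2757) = 1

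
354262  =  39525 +314737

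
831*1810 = 1504110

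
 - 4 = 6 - 10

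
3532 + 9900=13432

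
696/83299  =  696/83299= 0.01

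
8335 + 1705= 10040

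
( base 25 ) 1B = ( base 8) 44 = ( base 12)30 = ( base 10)36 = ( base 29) 17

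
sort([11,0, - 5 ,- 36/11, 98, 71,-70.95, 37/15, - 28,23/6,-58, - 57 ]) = [ - 70.95,-58,-57, - 28,-5, - 36/11,  0,37/15,23/6 , 11,71,  98 ] 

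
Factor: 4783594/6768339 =2^1*3^( - 1)*29^ ( - 1)*797^1 * 3001^1*77797^( - 1)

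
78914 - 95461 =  - 16547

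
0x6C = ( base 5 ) 413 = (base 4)1230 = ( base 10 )108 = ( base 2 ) 1101100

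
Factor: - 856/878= - 2^2*107^1*439^( - 1) = - 428/439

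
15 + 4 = 19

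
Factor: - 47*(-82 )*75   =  2^1*3^1*5^2*41^1 * 47^1 = 289050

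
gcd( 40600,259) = 7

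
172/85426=86/42713 = 0.00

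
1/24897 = 1/24897 =0.00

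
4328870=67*64610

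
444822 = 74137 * 6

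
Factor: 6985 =5^1*11^1*127^1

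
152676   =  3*50892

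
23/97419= 23/97419 = 0.00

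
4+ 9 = 13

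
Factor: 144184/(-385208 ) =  - 67/179 = -67^1*179^ (-1) 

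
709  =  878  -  169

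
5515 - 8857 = - 3342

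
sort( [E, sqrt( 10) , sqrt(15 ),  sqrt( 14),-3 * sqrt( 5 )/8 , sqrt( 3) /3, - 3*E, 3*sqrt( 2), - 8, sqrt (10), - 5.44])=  [-3*E, - 8, - 5.44,  -  3 *sqrt( 5 ) /8,sqrt( 3)/3, E, sqrt (10), sqrt(10 ) , sqrt(14), sqrt( 15),  3*sqrt(2 )] 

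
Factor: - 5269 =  - 11^1*479^1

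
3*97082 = 291246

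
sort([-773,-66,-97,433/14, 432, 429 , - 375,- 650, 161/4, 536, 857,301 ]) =[ -773,- 650,-375, - 97, - 66 , 433/14, 161/4,  301 , 429, 432, 536,857]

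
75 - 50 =25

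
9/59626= 9/59626 = 0.00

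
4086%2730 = 1356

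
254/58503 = 254/58503= 0.00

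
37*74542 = 2758054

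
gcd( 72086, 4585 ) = 7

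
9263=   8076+1187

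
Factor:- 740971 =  - 7^1*11^1*9623^1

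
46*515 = 23690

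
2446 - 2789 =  - 343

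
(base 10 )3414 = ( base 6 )23450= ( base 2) 110101010110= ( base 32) 3AM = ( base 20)8ae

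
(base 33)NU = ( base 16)315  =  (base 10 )789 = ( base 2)1100010101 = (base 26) 149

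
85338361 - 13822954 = 71515407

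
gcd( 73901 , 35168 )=1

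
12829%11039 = 1790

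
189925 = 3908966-3719041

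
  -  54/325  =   - 54/325 = - 0.17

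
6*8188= 49128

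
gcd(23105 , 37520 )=5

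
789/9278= 789/9278 = 0.09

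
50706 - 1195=49511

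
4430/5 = 886   =  886.00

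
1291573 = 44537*29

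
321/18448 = 321/18448 =0.02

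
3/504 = 1/168 = 0.01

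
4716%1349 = 669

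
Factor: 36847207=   36847207^1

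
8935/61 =146+29/61=146.48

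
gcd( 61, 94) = 1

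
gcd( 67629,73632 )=3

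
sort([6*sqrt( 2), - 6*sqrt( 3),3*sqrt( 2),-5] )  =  [ - 6*sqrt( 3),  -  5,3*sqrt( 2 ),6*sqrt ( 2)]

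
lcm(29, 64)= 1856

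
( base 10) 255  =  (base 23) B2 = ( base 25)A5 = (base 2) 11111111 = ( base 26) 9L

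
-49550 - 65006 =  - 114556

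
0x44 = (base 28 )2c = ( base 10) 68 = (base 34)20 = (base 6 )152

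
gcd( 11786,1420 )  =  142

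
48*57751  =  2772048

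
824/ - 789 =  - 2 + 754/789 =- 1.04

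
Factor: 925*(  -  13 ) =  - 12025= - 5^2 * 13^1*37^1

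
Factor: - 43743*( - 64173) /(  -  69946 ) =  - 2^( - 1 )*3^2*7^1*41^(-1 )* 853^( - 1 )*2083^1*21391^1 = - 2807119539/69946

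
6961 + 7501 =14462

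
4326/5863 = 4326/5863 = 0.74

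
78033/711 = 26011/237 = 109.75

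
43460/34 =1278 + 4/17= 1278.24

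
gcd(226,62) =2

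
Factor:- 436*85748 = -2^4 * 13^1*17^1 * 97^1*109^1 = - 37386128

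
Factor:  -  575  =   - 5^2*23^1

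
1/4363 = 1/4363=0.00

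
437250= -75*(  -  5830) 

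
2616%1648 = 968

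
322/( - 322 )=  - 1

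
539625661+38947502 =578573163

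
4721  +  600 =5321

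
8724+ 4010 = 12734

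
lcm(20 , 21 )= 420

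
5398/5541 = 5398/5541 = 0.97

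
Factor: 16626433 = 971^1*17123^1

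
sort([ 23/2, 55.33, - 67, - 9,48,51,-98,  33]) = [ - 98 , - 67 ,-9,23/2, 33,  48, 51,55.33]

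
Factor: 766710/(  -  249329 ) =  - 2^1*3^2* 5^1 * 7^1*1217^1*249329^ ( - 1)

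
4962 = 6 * 827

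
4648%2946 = 1702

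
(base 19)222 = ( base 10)762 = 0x2fa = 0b1011111010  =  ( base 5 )11022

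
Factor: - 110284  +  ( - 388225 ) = -498509=-11^1*45319^1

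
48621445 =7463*6515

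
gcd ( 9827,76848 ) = 1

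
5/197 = 5/197 = 0.03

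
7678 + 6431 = 14109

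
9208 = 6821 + 2387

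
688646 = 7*98378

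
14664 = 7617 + 7047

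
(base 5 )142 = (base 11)43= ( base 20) 27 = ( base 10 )47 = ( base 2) 101111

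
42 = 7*6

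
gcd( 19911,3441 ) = 3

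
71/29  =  2 +13/29=   2.45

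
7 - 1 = 6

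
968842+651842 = 1620684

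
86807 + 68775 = 155582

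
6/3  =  2 = 2.00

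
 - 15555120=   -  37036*420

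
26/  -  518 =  - 13/259 = - 0.05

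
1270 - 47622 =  - 46352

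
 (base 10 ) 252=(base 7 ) 510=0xfc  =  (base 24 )ac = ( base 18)E0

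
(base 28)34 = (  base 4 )1120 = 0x58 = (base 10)88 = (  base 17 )53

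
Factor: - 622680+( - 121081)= -743761 = - 701^1 *1061^1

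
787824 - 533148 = 254676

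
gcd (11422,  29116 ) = 2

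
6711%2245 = 2221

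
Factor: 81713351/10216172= 2^( - 2) * 113^1*723127^1* 2554043^ ( - 1 ) 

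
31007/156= 31007/156= 198.76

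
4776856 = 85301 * 56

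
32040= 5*6408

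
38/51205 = 2/2695=0.00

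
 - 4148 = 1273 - 5421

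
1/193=1/193 =0.01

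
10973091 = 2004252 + 8968839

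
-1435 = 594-2029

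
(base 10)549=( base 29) IR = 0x225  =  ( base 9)670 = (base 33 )GL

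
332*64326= 21356232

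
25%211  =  25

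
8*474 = 3792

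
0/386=0 = 0.00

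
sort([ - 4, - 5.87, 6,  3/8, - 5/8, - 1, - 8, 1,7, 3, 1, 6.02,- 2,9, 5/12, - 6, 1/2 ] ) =[ - 8, - 6 , - 5.87, - 4, - 2, - 1, - 5/8, 3/8,5/12, 1/2 , 1,1,3, 6,6.02, 7, 9] 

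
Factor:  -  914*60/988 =-13710/247 = -2^1 * 3^1*5^1*13^ ( - 1) * 19^(-1)*457^1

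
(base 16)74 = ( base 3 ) 11022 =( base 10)116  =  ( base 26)4c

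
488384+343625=832009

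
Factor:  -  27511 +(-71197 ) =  - 2^2*24677^1 = -98708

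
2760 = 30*92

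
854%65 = 9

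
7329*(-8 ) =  - 58632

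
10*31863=318630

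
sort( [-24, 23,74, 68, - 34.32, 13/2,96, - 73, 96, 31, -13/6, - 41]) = [- 73, -41,-34.32, -24,-13/6 , 13/2,23,31,  68,74,96,96 ]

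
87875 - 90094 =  - 2219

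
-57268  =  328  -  57596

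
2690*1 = 2690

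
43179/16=43179/16 = 2698.69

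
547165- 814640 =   -  267475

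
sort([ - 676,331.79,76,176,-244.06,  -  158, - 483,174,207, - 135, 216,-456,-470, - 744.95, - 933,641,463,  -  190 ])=[ - 933,-744.95,-676, - 483, - 470,  -  456,  -  244.06, - 190, - 158,-135,  76,174, 176,  207,216,331.79 , 463, 641 ]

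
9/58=9/58 = 0.16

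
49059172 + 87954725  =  137013897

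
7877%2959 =1959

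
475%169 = 137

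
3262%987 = 301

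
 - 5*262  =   - 1310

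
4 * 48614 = 194456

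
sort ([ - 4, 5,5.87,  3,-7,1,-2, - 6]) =[ -7, - 6, - 4,-2, 1 , 3, 5, 5.87 ] 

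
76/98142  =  38/49071  =  0.00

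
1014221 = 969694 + 44527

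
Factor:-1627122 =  - 2^1*3^1*7^1*19^1*2039^1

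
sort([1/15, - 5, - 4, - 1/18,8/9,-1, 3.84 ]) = [-5, - 4, - 1, - 1/18, 1/15,8/9, 3.84 ] 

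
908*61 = 55388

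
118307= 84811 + 33496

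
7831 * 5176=40533256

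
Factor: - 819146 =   -  2^1*409573^1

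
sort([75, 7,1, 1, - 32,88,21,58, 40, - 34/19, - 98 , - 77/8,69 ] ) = [-98, - 32,-77/8,-34/19,  1,1, 7,21,40,58, 69,75 , 88 ] 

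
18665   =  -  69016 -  - 87681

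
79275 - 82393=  - 3118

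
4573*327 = 1495371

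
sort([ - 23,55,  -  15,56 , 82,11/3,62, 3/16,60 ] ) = [ - 23, - 15,  3/16, 11/3,55, 56,60,62,82]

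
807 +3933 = 4740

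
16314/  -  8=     -  2040 + 3/4=- 2039.25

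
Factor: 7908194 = 2^1*7^1 * 564871^1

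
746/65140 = 373/32570 = 0.01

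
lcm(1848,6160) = 18480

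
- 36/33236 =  - 1 + 8300/8309= - 0.00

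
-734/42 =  - 367/21 = - 17.48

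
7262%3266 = 730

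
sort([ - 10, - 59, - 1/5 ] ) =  [ - 59, - 10, - 1/5]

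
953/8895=953/8895=0.11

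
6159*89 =548151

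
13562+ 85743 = 99305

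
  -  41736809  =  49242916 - 90979725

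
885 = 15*59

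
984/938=492/469 = 1.05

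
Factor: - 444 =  - 2^2*3^1*37^1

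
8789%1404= 365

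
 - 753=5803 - 6556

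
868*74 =64232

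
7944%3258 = 1428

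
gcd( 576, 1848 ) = 24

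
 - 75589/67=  - 1129+54/67 = - 1128.19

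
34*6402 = 217668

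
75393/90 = 837+ 7/10= 837.70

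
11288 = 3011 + 8277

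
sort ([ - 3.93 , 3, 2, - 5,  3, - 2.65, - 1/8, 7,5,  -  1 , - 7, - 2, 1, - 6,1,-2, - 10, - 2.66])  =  [ - 10, - 7, - 6, - 5, - 3.93, - 2.66, - 2.65,- 2, - 2, - 1, - 1/8,1,1, 2,3, 3,5, 7 ]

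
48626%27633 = 20993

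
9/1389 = 3/463 = 0.01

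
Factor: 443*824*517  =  188721544 = 2^3*11^1 * 47^1 *103^1*443^1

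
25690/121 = 25690/121 = 212.31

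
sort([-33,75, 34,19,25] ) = [-33,19, 25, 34,75 ]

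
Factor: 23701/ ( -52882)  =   - 2^( - 1) * 173^1*193^( - 1) = -  173/386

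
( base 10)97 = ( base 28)3D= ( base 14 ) 6D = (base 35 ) 2r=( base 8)141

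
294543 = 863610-569067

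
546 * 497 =271362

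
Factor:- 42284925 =  -  3^2*5^2 *23^1*8171^1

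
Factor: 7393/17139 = 3^( - 1 )*29^( - 1)*197^(  -  1 )*7393^1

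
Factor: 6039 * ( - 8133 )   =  - 3^3 * 11^1*61^1*2711^1 = -  49115187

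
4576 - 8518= - 3942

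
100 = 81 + 19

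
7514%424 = 306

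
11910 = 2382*5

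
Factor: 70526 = 2^1*179^1  *197^1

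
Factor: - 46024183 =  -46024183^1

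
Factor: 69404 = 2^2*17351^1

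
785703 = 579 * 1357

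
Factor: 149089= 29^1*53^1*97^1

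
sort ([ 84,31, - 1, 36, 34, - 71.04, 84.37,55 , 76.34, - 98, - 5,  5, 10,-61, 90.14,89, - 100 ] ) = [ - 100,-98, - 71.04, - 61, -5, - 1, 5, 10, 31, 34, 36 , 55 , 76.34 , 84, 84.37,89,90.14]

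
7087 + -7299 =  - 212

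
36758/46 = 799+2/23  =  799.09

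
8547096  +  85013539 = 93560635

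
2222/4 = 1111/2 = 555.50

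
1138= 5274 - 4136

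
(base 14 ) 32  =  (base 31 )1d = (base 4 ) 230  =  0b101100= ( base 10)44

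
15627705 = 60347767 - 44720062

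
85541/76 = 1125+41/76 = 1125.54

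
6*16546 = 99276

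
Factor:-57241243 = -19^2*158563^1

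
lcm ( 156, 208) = 624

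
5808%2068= 1672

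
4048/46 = 88 = 88.00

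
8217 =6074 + 2143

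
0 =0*11866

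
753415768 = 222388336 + 531027432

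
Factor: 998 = 2^1*499^1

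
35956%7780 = 4836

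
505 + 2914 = 3419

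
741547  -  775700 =-34153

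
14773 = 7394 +7379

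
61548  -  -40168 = 101716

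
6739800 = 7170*940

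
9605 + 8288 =17893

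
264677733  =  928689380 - 664011647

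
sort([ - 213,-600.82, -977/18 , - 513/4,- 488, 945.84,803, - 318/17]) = [ - 600.82, - 488, -213, - 513/4, - 977/18,-318/17,803,945.84] 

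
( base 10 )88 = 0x58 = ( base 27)37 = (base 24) 3G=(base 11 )80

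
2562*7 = 17934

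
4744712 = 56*84727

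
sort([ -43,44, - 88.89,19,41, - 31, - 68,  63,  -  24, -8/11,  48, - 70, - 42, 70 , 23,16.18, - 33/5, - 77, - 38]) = [ -88.89, - 77 , - 70, - 68 , -43, - 42, - 38, - 31 , - 24, - 33/5, - 8/11,16.18,19,  23,41,  44,48,63,70] 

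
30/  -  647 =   -  30/647 = - 0.05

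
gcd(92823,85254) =3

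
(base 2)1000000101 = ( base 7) 1336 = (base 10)517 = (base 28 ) id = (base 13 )30A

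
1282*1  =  1282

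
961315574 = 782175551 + 179140023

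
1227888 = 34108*36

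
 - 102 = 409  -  511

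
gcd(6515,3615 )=5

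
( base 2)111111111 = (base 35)el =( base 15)241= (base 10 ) 511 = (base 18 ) 1A7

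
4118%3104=1014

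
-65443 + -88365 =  - 153808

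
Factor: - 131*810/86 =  - 3^4*5^1 * 43^(-1 )*131^1 =-53055/43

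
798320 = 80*9979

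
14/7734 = 7/3867 = 0.00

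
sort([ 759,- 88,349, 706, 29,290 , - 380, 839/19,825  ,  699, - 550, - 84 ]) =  [ - 550, - 380, - 88, - 84, 29,839/19,290, 349,699, 706, 759,825 ]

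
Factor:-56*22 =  - 1232=-2^4*7^1 * 11^1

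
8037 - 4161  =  3876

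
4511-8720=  - 4209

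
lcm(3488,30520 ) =122080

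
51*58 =2958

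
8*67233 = 537864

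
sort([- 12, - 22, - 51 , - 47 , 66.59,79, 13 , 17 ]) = [ - 51, - 47, - 22, - 12,13, 17,  66.59,79]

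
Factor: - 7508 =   -  2^2*1877^1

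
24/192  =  1/8 = 0.12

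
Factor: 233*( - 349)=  - 233^1*349^1 = - 81317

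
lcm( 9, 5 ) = 45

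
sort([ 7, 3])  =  [3,  7]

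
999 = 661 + 338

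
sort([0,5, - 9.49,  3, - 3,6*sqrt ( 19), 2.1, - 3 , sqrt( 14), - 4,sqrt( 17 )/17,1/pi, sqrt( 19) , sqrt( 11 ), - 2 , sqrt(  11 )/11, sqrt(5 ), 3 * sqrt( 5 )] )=[ - 9.49, - 4 , - 3, - 3, - 2 , 0, sqrt(17 )/17,sqrt( 11 )/11,1/pi,2.1,sqrt( 5),3 , sqrt( 11 ),  sqrt( 14 ), sqrt(19),5, 3*sqrt( 5) , 6*sqrt( 19 )]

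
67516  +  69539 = 137055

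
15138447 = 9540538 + 5597909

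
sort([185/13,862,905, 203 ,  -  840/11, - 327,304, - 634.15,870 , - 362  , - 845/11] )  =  [ - 634.15, - 362, - 327, - 845/11, - 840/11,185/13,203,304,  862,870,905] 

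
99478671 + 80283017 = 179761688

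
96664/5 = 96664/5 =19332.80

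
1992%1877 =115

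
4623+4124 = 8747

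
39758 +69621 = 109379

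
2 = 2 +0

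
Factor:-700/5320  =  -5/38=   -2^( - 1 )*5^1*19^( - 1 )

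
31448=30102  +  1346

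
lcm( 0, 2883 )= 0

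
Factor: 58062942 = 2^1*3^2*7^2*65831^1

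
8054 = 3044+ 5010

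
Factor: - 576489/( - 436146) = 2^( - 1)*59^1 * 157^( - 1)*463^(-1 )*3257^1 = 192163/145382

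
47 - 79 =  - 32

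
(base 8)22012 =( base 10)9226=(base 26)DGM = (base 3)110122201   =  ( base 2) 10010000001010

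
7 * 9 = 63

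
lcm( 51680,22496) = 1912160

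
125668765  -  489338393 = - 363669628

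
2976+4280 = 7256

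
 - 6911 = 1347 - 8258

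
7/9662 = 7/9662 = 0.00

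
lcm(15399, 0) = 0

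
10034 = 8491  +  1543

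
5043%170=113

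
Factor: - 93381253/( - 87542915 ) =5^ ( - 1)*7^1*31^( - 1) * 564793^( - 1)*13340179^1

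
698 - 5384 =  - 4686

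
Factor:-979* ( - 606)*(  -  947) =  - 2^1*3^1*11^1*89^1*101^1*947^1 = -561830478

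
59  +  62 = 121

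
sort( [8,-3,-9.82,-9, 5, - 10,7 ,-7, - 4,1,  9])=[ - 10, - 9.82,-9,-7,-4,  -  3,1, 5,7, 8, 9]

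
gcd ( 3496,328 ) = 8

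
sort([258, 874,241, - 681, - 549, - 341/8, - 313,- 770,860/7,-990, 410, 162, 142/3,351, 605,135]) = [ - 990, - 770, - 681,-549,-313,-341/8 , 142/3, 860/7,135, 162, 241, 258,351, 410, 605, 874 ] 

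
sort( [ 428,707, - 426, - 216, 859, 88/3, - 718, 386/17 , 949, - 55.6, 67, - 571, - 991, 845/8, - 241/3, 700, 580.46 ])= [ - 991, - 718,-571, - 426 , - 216, - 241/3, - 55.6, 386/17,88/3, 67, 845/8  ,  428, 580.46 , 700, 707, 859, 949]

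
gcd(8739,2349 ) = 9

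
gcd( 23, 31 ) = 1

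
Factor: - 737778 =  - 2^1*3^1*122963^1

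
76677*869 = 66632313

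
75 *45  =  3375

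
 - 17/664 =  - 17/664 = -0.03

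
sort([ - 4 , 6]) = [ - 4,6 ] 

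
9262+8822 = 18084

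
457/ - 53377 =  - 1 + 52920/53377=-  0.01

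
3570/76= 1785/38= 46.97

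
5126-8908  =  -3782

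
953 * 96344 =91815832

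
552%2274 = 552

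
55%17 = 4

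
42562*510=21706620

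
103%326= 103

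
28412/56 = 507 + 5/14=507.36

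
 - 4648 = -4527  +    -  121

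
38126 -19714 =18412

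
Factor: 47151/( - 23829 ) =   -  93/47 = - 3^1*31^1*47^(-1)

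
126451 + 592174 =718625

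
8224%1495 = 749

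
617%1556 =617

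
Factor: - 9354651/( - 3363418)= 2^( - 1)*3^1*19^( - 1)*61^ ( - 1 )*439^1*1451^(  -  1)*7103^1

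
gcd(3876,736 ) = 4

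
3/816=1/272 = 0.00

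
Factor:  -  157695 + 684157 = 2^1*461^1*571^1 = 526462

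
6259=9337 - 3078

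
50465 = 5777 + 44688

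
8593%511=417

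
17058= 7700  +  9358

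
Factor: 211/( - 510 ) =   -  2^(-1 )*3^( - 1 )*5^( - 1 )*17^(- 1)*211^1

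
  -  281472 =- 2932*96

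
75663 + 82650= 158313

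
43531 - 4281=39250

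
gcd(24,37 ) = 1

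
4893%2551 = 2342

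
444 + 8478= 8922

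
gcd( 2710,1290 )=10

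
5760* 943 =5431680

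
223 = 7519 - 7296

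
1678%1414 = 264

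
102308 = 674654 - 572346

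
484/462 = 22/21 = 1.05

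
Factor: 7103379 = 3^1*2367793^1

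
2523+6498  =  9021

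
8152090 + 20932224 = 29084314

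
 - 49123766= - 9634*5099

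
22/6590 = 11/3295 = 0.00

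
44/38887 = 44/38887= 0.00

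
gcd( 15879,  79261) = 67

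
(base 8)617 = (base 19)120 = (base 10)399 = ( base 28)e7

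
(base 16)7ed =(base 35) 1MY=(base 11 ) 1585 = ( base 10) 2029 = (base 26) 301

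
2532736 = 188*13472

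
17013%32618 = 17013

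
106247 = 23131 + 83116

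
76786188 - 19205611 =57580577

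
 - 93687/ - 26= 93687/26 = 3603.35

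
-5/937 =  - 5/937  =  - 0.01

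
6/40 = 3/20 = 0.15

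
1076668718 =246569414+830099304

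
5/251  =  5/251= 0.02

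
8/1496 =1/187  =  0.01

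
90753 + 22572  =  113325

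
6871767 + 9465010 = 16336777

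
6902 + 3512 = 10414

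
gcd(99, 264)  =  33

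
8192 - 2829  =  5363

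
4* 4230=16920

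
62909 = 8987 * 7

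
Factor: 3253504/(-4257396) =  - 813376/1064349= -  2^6*3^( - 2 )*11^(-1)*13^ (- 1 ) * 71^1*179^1*827^(-1) 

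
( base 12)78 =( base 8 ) 134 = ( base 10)92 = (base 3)10102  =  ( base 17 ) 57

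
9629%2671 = 1616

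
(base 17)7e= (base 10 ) 133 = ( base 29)4H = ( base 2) 10000101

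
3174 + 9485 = 12659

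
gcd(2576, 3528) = 56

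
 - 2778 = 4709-7487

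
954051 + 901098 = 1855149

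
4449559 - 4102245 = 347314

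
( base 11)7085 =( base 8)22302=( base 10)9410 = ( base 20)13AA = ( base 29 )B5E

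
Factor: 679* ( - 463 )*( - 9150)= 2^1*3^1 * 5^2*7^1*61^1*97^1 *463^1 = 2876549550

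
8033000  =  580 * 13850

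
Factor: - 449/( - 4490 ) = 2^(-1)*5^( - 1) = 1/10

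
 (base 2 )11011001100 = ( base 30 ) 1s0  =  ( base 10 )1740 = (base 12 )1010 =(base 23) 36f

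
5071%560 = 31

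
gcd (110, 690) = 10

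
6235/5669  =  6235/5669= 1.10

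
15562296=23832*653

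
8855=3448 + 5407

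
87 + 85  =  172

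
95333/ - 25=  - 95333/25 = - 3813.32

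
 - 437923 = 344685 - 782608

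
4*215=860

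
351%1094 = 351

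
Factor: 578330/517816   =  2^ ( - 2 ) * 5^1*13^(  -  2)*151^1 = 755/676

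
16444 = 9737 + 6707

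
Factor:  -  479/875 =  - 5^(-3)*7^ ( - 1 )*479^1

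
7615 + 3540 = 11155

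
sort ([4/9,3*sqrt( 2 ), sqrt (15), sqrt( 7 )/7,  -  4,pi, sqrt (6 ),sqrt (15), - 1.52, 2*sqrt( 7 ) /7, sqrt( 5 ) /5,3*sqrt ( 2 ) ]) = [ - 4,-1.52,sqrt( 7)/7,4/9,sqrt( 5 )/5, 2*sqrt (7 )/7,sqrt( 6 ), pi, sqrt( 15) , sqrt( 15 ) , 3*sqrt(2 ),3*sqrt( 2 ) ] 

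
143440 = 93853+49587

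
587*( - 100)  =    -  58700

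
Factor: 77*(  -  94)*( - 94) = 680372 = 2^2*7^1*11^1 *47^2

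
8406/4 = 2101+1/2= 2101.50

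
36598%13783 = 9032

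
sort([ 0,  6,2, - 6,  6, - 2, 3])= [ - 6,  -  2,0, 2, 3, 6, 6] 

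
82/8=10 + 1/4 = 10.25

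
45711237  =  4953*9229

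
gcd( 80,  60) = 20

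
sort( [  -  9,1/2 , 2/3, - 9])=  [-9,- 9, 1/2, 2/3]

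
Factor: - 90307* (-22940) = 2^2 *5^1*7^2*19^1 * 31^1 * 37^1*97^1=2071642580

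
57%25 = 7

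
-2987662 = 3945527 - 6933189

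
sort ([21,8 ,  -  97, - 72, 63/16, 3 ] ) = [ - 97, - 72,3,63/16,8, 21]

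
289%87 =28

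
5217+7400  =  12617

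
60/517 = 60/517 = 0.12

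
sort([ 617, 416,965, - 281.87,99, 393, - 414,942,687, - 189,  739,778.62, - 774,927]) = [ -774, - 414, - 281.87 , - 189,99 , 393,416,617,687, 739,778.62,927, 942,965] 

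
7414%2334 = 412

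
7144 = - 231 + 7375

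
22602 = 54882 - 32280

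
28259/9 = 3139+8/9 = 3139.89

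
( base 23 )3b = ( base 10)80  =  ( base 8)120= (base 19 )44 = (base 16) 50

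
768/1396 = 192/349=0.55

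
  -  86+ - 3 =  - 89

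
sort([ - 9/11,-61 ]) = [ - 61,-9/11 ]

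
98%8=2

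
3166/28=1583/14 = 113.07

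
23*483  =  11109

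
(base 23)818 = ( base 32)457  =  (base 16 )10A7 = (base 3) 12211220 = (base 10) 4263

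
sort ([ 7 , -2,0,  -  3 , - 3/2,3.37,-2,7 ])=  [ -3, - 2, - 2, - 3/2, 0, 3.37, 7,7]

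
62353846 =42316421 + 20037425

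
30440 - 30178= 262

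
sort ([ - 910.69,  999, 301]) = [-910.69,301,  999]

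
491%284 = 207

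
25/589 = 25/589 = 0.04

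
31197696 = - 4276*( - 7296 ) 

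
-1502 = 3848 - 5350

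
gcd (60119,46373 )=79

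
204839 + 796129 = 1000968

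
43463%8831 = 8139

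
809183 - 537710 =271473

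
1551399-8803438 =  - 7252039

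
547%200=147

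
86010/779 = 110 + 320/779  =  110.41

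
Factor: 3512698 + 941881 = 4454579^1  =  4454579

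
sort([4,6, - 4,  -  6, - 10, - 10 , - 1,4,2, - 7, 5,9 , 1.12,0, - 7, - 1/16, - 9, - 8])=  [ - 10, - 10, - 9 , - 8, - 7, - 7 , - 6, - 4, - 1, - 1/16,0,1.12, 2, 4,4,5, 6, 9]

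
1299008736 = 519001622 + 780007114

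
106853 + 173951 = 280804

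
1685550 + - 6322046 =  - 4636496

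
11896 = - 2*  ( - 5948)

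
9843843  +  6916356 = 16760199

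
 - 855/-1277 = 855/1277 = 0.67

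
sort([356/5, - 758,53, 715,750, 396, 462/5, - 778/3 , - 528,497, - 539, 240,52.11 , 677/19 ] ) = [ - 758, - 539, - 528, - 778/3, 677/19,52.11, 53, 356/5 , 462/5,240,396,497, 715, 750 ] 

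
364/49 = 52/7 = 7.43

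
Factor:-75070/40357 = - 2^1 * 5^1  *  7507^1*40357^(-1) 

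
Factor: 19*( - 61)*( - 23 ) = 26657 =19^1*23^1*61^1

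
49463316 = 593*83412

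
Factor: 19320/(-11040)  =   - 7/4 = - 2^( - 2 )*7^1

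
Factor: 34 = 2^1*17^1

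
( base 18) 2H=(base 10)53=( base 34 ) 1j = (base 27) 1Q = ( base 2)110101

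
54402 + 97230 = 151632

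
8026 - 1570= 6456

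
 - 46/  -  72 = 23/36 = 0.64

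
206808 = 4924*42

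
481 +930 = 1411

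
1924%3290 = 1924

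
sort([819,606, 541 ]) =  [ 541,606,819 ]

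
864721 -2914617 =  - 2049896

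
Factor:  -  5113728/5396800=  - 79902/84325 = - 2^1*3^2*5^( - 2 )*23^1* 193^1*3373^( - 1)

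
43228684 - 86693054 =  - 43464370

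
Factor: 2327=13^1*179^1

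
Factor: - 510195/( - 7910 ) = 129/2 = 2^( - 1)*3^1*43^1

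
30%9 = 3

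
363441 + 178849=542290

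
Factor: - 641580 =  - 2^2*3^1*5^1*17^2*37^1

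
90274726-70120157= 20154569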